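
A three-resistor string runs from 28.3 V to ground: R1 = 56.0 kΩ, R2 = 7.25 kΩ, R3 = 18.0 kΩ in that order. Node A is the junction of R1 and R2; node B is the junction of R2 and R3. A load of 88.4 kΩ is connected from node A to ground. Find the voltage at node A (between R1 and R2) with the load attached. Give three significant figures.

Below node A the series string R2+R3 = 25.25 kΩ sits in parallel with the 88.4 kΩ load: 19.64 kΩ.
V_A = 28.3 × 19.64/(56.0 + 19.64) = 7.35 V.

V ≈ 7.35 V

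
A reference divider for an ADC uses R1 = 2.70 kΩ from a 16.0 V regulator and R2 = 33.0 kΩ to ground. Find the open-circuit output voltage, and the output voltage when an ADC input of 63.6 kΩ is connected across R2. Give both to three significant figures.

Open-circuit: V = 16.0 × 33.0/(2.70 + 33.0) = 14.8 V.
With the load, R2 becomes R2‖R_L = 21.73 kΩ, so V = 16.0 × 21.73/24.43 = 14.2 V.

Unloaded: 14.8 V; loaded: 14.2 V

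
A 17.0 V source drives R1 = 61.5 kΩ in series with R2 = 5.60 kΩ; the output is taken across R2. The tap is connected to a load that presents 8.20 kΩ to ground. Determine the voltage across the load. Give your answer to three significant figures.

The load sits in parallel with R2: R2‖R_L = (5.60 × 8.20) / (5.60 + 8.20) = 3.328 kΩ.
V_out = 17.0 × 3.328 / (61.5 + 3.328) = 17.0 × 3.328/64.83 = 0.873 V.

V_out ≈ 0.873 V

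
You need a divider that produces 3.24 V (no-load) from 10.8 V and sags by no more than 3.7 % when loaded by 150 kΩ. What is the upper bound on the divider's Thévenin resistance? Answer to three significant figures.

Loading drop = R_th/(R_th + R_L) ≤ 0.0370, so R_th ≤ R_L · ε/(1−ε) = 150 kΩ × 0.0370/0.9630 = 5.76 kΩ.

R_th ≤ 5.76 kΩ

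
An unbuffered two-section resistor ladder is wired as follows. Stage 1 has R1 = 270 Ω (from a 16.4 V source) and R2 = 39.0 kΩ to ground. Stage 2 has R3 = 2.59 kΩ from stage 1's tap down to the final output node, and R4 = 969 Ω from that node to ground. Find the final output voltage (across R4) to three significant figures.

Stage 2 presents R3+R4 = 3559 Ω as a load on stage 1's tap.
Stage 1's lower leg becomes R2‖(R3+R4) = 3261 Ω, so V_mid = 16.4 × 3261/3531 = 15.15 V.
Stage 2 is itself unloaded: V_out = V_mid × R4/(R3+R4) = 15.15 × 969/3559 = 4.12 V.

V_out ≈ 4.12 V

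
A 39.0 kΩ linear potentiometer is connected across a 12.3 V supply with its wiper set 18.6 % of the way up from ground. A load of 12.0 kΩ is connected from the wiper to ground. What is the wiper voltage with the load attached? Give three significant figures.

V ≈ 1.53 V

The wiper splits the pot into (1−α)R = 31.75 kΩ above and αR = 7.254 kΩ below.
Lower section ‖ load = 4.521 kΩ.
V_wiper = 12.3 × 4.521/(31.75 + 4.521) = 1.53 V.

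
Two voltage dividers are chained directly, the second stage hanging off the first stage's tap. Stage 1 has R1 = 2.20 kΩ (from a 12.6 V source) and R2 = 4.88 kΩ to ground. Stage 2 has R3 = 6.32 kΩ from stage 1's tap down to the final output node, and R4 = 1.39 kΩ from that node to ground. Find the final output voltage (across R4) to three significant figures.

V_out ≈ 1.31 V

Stage 2 presents R3+R4 = 7.710 kΩ as a load on stage 1's tap.
Stage 1's lower leg becomes R2‖(R3+R4) = 2.988 kΩ, so V_mid = 12.6 × 2.988/5.188 = 7.257 V.
Stage 2 is itself unloaded: V_out = V_mid × R4/(R3+R4) = 7.257 × 1.39/7.710 = 1.31 V.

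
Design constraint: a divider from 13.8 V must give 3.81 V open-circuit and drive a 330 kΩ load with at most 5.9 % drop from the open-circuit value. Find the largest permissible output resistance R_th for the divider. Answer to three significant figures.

Loading drop = R_th/(R_th + R_L) ≤ 0.0590, so R_th ≤ R_L · ε/(1−ε) = 330 kΩ × 0.0590/0.9410 = 20.7 kΩ.

R_th ≤ 20.7 kΩ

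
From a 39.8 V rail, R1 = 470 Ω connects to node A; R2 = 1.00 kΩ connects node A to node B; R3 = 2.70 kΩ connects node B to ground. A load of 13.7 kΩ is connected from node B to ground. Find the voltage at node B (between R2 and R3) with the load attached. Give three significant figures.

V ≈ 24.1 V

At node B, R3 is in parallel with the load: R3‖R_L = 2255 Ω.
Below node A the resistance is R2 + (R3‖R_L) = 3255 Ω, so V_A = 39.8 × 3255/3725 = 34.78 V.
Then V_B = V_A × (R3‖R_L)/(R2 + R3‖R_L) = 34.78 × 2255/3255 = 24.1 V.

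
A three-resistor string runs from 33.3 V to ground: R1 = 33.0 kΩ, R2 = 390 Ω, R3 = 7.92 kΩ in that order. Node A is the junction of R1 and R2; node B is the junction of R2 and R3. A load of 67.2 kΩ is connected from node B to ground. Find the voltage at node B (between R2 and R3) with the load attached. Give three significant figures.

At node B, R3 is in parallel with the load: R3‖R_L = 7085 Ω.
Below node A the resistance is R2 + (R3‖R_L) = 7475 Ω, so V_A = 33.3 × 7475/40470 = 6.150 V.
Then V_B = V_A × (R3‖R_L)/(R2 + R3‖R_L) = 6.150 × 7085/7475 = 5.83 V.

V ≈ 5.83 V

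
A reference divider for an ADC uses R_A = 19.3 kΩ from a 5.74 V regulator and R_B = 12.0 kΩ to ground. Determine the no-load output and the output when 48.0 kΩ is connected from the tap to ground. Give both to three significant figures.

Unloaded: 2.20 V; loaded: 1.91 V

Open-circuit: V = 5.74 × 12.0/(19.3 + 12.0) = 2.20 V.
With the load, R_B becomes R_B‖R_L = 9.600 kΩ, so V = 5.74 × 9.600/28.90 = 1.91 V.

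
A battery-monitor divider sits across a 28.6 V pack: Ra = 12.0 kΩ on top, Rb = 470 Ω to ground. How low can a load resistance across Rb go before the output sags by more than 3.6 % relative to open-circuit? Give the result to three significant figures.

Output resistance R_th = Ra‖Rb = (12000 × 470)/12470 = 452.3 Ω.
The fractional drop is R_th/(R_th + R_L); requiring this ≤ 0.0360 gives R_L ≥ R_th(1/0.0360 − 1) = 452.3 × 26.78 = 12.1 kΩ.

R_L(min) ≈ 12.1 kΩ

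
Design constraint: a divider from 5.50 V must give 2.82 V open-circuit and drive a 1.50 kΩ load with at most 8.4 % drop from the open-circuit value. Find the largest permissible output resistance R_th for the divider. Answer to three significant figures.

R_th ≤ 138 Ω

Loading drop = R_th/(R_th + R_L) ≤ 0.0840, so R_th ≤ R_L · ε/(1−ε) = 1.50 kΩ × 0.0840/0.9160 = 138 Ω.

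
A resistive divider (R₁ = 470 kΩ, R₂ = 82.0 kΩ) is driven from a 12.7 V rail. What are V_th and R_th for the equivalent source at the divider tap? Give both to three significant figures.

V_th is the open-circuit tap voltage: 12.7 × 82.0/(470 + 82.0) = 1.89 V.
With the supply zeroed, R₁ and R₂ appear in parallel from the tap: R_th = R₁‖R₂ = (470 × 82.0)/552.0 = 69.8 kΩ.

V_th = 1.89 V, R_th = 69.8 kΩ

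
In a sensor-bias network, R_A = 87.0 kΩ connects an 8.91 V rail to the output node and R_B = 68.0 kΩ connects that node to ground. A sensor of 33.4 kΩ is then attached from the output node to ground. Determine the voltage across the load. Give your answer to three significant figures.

V_out ≈ 1.82 V

The load sits in parallel with R_B: R_B‖R_L = (68.0 × 33.4) / (68.0 + 33.4) = 22.40 kΩ.
V_out = 8.91 × 22.40 / (87.0 + 22.40) = 8.91 × 22.40/109.4 = 1.82 V.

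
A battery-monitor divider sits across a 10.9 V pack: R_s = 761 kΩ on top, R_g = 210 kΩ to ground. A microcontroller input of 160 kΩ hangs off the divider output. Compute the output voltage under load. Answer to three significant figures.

V_out ≈ 1.16 V

The load sits in parallel with R_g: R_g‖R_L = (210 × 160) / (210 + 160) = 90.81 kΩ.
V_out = 10.9 × 90.81 / (761 + 90.81) = 10.9 × 90.81/851.8 = 1.16 V.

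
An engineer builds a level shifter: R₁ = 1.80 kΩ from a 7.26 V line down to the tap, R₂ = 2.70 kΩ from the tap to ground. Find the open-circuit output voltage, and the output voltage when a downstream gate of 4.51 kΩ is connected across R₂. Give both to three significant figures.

Unloaded: 4.36 V; loaded: 3.51 V

Open-circuit: V = 7.26 × 2.70/(1.80 + 2.70) = 4.36 V.
With the load, R₂ becomes R₂‖R_L = 1.689 kΩ, so V = 7.26 × 1.689/3.489 = 3.51 V.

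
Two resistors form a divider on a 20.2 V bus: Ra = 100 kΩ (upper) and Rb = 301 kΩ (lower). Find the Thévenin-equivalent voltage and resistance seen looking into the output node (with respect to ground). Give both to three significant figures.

V_th is the open-circuit tap voltage: 20.2 × 301/(100 + 301) = 15.2 V.
With the supply zeroed, Ra and Rb appear in parallel from the tap: R_th = Ra‖Rb = (100 × 301)/401.0 = 75.1 kΩ.

V_th = 15.2 V, R_th = 75.1 kΩ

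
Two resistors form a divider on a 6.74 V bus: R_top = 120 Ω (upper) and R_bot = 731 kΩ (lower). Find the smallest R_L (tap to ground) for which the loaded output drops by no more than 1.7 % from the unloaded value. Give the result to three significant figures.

Output resistance R_th = R_top‖R_bot = (120 × 731000)/731100 = 120.0 Ω.
The fractional drop is R_th/(R_th + R_L); requiring this ≤ 0.0170 gives R_L ≥ R_th(1/0.0170 − 1) = 120.0 × 57.82 = 6.94 kΩ.

R_L(min) ≈ 6.94 kΩ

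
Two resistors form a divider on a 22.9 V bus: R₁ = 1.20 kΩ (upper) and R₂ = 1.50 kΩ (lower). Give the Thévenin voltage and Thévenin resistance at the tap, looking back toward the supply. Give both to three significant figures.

V_th = 12.7 V, R_th = 667 Ω

V_th is the open-circuit tap voltage: 22.9 × 1.50/(1.20 + 1.50) = 12.7 V.
With the supply zeroed, R₁ and R₂ appear in parallel from the tap: R_th = R₁‖R₂ = (1.20 × 1.50)/2.700 = 667 Ω.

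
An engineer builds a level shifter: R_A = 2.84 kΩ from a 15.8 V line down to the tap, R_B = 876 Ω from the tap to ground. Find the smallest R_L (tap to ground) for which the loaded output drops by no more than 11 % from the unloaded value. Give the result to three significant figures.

R_L(min) ≈ 5.42 kΩ

Output resistance R_th = R_A‖R_B = (2840 × 876)/3716 = 669.5 Ω.
The fractional drop is R_th/(R_th + R_L); requiring this ≤ 0.110 gives R_L ≥ R_th(1/0.110 − 1) = 669.5 × 8.091 = 5.42 kΩ.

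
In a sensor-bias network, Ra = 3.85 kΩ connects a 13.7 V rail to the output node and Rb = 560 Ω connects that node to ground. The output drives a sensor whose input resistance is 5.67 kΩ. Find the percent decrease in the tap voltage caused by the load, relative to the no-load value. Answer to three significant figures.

7.94 %

The divider's output (Thévenin) resistance is Ra‖Rb = 488.9 Ω.
Fractional drop under load = R_th/(R_th + R_L) = 488.9 / (488.9 + 5670) = 0.07938.
So the output falls by 7.94 %.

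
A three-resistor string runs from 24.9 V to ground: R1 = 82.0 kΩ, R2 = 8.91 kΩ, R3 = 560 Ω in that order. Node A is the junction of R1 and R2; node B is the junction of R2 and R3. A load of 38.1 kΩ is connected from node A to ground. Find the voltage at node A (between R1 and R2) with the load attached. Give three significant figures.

V ≈ 2.11 V

Below node A the series string R2+R3 = 9470 Ω sits in parallel with the 38100 Ω load: 7585 Ω.
V_A = 24.9 × 7585/(82000 + 7585) = 2.11 V.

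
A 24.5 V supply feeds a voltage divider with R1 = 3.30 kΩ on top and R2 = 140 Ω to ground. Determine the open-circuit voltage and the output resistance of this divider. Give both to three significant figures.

V_th is the open-circuit tap voltage: 24.5 × 140/(3300 + 140) = 0.997 V.
With the supply zeroed, R1 and R2 appear in parallel from the tap: R_th = R1‖R2 = (3300 × 140)/3440 = 134 Ω.

V_th = 0.997 V, R_th = 134 Ω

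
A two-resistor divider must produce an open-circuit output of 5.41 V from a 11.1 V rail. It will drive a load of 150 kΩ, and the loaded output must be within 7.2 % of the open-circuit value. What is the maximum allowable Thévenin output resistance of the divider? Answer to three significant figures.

Loading drop = R_th/(R_th + R_L) ≤ 0.0720, so R_th ≤ R_L · ε/(1−ε) = 150 kΩ × 0.0720/0.9280 = 11.6 kΩ.
(Any R1, R2 with R2/(R1+R2) = 0.487 and R1‖R2 ≤ 11.6 kΩ will meet the spec.)

R_th ≤ 11.6 kΩ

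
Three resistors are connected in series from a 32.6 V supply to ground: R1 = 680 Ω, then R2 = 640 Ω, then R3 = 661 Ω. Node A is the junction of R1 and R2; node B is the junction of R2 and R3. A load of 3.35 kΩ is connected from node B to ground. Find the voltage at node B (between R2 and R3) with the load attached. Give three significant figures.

At node B, R3 is in parallel with the load: R3‖R_L = 552.1 Ω.
Below node A the resistance is R2 + (R3‖R_L) = 1192 Ω, so V_A = 32.6 × 1192/1872 = 20.76 V.
Then V_B = V_A × (R3‖R_L)/(R2 + R3‖R_L) = 20.76 × 552.1/1192 = 9.61 V.

V ≈ 9.61 V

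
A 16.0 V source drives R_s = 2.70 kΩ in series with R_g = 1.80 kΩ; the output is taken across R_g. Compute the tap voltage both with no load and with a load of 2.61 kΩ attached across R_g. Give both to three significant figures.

Open-circuit: V = 16.0 × 1.80/(2.70 + 1.80) = 6.40 V.
With the load, R_g becomes R_g‖R_L = 1.065 kΩ, so V = 16.0 × 1.065/3.765 = 4.53 V.

Unloaded: 6.40 V; loaded: 4.53 V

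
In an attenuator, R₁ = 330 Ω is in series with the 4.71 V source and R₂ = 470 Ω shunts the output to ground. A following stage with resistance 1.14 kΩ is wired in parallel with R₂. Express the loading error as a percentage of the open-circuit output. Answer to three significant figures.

Unloaded V = 4.71 × 470/800.0 = 2.7671 V.
Loaded: R₂‖R_L = 332.8 Ω, giving V = 4.71 × 332.8/662.8 = 2.3649 V.
Drop = (2.7671 − 2.3649) / 2.7671 = 14.5 %.

14.5 %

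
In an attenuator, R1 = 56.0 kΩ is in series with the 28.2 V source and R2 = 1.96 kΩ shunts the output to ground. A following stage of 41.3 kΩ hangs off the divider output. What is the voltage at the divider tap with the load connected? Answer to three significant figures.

V_out ≈ 0.912 V

The load sits in parallel with R2: R2‖R_L = (1.96 × 41.3) / (1.96 + 41.3) = 1.871 kΩ.
V_out = 28.2 × 1.871 / (56.0 + 1.871) = 28.2 × 1.871/57.87 = 0.912 V.
(Unloaded it would have been 0.954 V.)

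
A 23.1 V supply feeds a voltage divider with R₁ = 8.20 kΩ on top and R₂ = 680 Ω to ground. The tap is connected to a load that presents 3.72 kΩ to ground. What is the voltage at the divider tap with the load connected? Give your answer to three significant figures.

The load sits in parallel with R₂: R₂‖R_L = (680 × 3720) / (680 + 3720) = 574.9 Ω.
V_out = 23.1 × 574.9 / (8200 + 574.9) = 23.1 × 574.9/8775 = 1.51 V.

V_out ≈ 1.51 V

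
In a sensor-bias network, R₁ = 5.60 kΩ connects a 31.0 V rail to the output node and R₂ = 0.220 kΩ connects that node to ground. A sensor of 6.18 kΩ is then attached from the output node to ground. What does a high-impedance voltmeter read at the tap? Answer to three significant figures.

V_out ≈ 1.13 V

The load sits in parallel with R₂: R₂‖R_L = (220 × 6180) / (220 + 6180) = 212.4 Ω.
V_out = 31.0 × 212.4 / (5600 + 212.4) = 31.0 × 212.4/5812 = 1.13 V.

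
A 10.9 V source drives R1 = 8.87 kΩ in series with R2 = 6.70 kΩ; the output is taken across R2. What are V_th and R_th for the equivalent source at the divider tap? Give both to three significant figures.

V_th = 4.69 V, R_th = 3.82 kΩ

V_th is the open-circuit tap voltage: 10.9 × 6.70/(8.87 + 6.70) = 4.69 V.
With the supply zeroed, R1 and R2 appear in parallel from the tap: R_th = R1‖R2 = (8.87 × 6.70)/15.57 = 3.82 kΩ.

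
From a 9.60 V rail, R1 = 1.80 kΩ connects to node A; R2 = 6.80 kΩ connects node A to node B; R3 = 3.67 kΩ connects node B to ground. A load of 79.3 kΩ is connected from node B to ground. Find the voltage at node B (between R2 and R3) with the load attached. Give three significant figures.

At node B, R3 is in parallel with the load: R3‖R_L = 3.508 kΩ.
Below node A the resistance is R2 + (R3‖R_L) = 10.31 kΩ, so V_A = 9.60 × 10.31/12.11 = 8.173 V.
Then V_B = V_A × (R3‖R_L)/(R2 + R3‖R_L) = 8.173 × 3.508/10.31 = 2.78 V.

V ≈ 2.78 V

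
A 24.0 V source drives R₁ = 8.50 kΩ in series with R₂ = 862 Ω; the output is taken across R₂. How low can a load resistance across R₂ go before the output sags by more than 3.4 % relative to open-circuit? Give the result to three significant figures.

R_L(min) ≈ 22.2 kΩ

Output resistance R_th = R₁‖R₂ = (8500 × 862)/9362 = 782.6 Ω.
The fractional drop is R_th/(R_th + R_L); requiring this ≤ 0.0340 gives R_L ≥ R_th(1/0.0340 − 1) = 782.6 × 28.41 = 22.2 kΩ.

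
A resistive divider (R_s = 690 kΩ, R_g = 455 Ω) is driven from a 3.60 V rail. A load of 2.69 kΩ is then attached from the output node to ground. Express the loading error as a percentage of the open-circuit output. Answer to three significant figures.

Unloaded V = 3.60 × 455/690500 = 0.0023723 V.
Loaded: R_g‖R_L = 389.2 Ω, giving V = 3.60 × 389.2/690400 = 0.0020293 V.
Drop = (0.0023723 − 0.0020293) / 0.0023723 = 14.5 %.

14.5 %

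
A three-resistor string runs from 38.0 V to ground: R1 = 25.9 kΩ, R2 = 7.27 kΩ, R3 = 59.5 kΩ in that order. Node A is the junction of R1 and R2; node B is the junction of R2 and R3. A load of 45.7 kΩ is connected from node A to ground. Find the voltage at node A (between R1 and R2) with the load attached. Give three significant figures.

V ≈ 19.4 V

Below node A the series string R2+R3 = 66.77 kΩ sits in parallel with the 45.7 kΩ load: 27.13 kΩ.
V_A = 38.0 × 27.13/(25.9 + 27.13) = 19.4 V.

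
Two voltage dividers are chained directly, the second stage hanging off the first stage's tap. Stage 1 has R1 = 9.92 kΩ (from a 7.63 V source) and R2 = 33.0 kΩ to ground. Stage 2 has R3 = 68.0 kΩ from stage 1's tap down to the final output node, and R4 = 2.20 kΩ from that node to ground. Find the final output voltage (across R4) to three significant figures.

V_out ≈ 0.166 V

Stage 2 presents R3+R4 = 70.20 kΩ as a load on stage 1's tap.
Stage 1's lower leg becomes R2‖(R3+R4) = 22.45 kΩ, so V_mid = 7.63 × 22.45/32.37 = 5.292 V.
Stage 2 is itself unloaded: V_out = V_mid × R4/(R3+R4) = 5.292 × 2.20/70.20 = 0.166 V.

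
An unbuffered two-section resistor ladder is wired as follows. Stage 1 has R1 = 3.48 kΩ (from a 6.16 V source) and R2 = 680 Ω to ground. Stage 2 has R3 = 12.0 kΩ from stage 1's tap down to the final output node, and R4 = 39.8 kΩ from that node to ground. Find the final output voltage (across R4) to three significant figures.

Stage 2 presents R3+R4 = 51800 Ω as a load on stage 1's tap.
Stage 1's lower leg becomes R2‖(R3+R4) = 671.2 Ω, so V_mid = 6.16 × 671.2/4151 = 0.9960 V.
Stage 2 is itself unloaded: V_out = V_mid × R4/(R3+R4) = 0.9960 × 39800/51800 = 0.765 V.

V_out ≈ 0.765 V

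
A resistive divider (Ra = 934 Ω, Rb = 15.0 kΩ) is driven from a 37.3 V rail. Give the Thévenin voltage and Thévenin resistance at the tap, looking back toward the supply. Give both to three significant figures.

V_th is the open-circuit tap voltage: 37.3 × 15000/(934 + 15000) = 35.1 V.
With the supply zeroed, Ra and Rb appear in parallel from the tap: R_th = Ra‖Rb = (934 × 15000)/15930 = 879 Ω.

V_th = 35.1 V, R_th = 879 Ω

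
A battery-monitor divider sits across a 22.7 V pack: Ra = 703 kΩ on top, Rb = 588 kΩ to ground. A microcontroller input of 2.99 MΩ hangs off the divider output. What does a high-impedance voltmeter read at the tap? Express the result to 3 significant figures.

V_out ≈ 9.34 V

The load sits in parallel with Rb: Rb‖R_L = (588 × 2990) / (588 + 2990) = 491.4 kΩ.
V_out = 22.7 × 491.4 / (703 + 491.4) = 22.7 × 491.4/1194 = 9.34 V.
(Unloaded it would have been 10.3 V.)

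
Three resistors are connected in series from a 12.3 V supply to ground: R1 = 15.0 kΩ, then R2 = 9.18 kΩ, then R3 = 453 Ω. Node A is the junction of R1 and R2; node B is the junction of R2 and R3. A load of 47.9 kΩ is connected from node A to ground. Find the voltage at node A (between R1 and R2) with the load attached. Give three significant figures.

V ≈ 4.29 V

Below node A the series string R2+R3 = 9633 Ω sits in parallel with the 47900 Ω load: 8020 Ω.
V_A = 12.3 × 8020/(15000 + 8020) = 4.29 V.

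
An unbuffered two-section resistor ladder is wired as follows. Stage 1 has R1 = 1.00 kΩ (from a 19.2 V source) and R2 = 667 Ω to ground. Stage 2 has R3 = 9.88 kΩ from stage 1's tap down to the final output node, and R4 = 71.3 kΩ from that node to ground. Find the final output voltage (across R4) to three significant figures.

Stage 2 presents R3+R4 = 81180 Ω as a load on stage 1's tap.
Stage 1's lower leg becomes R2‖(R3+R4) = 661.6 Ω, so V_mid = 19.2 × 661.6/1662 = 7.645 V.
Stage 2 is itself unloaded: V_out = V_mid × R4/(R3+R4) = 7.645 × 71300/81180 = 6.71 V.

V_out ≈ 6.71 V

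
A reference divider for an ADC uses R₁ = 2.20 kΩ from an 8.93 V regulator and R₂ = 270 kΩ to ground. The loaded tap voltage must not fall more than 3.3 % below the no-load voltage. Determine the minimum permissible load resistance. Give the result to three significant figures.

Output resistance R_th = R₁‖R₂ = (2.20 × 270)/272.2 = 2.182 kΩ.
The fractional drop is R_th/(R_th + R_L); requiring this ≤ 0.0330 gives R_L ≥ R_th(1/0.0330 − 1) = 2.182 × 29.30 = 63.9 kΩ.

R_L(min) ≈ 63.9 kΩ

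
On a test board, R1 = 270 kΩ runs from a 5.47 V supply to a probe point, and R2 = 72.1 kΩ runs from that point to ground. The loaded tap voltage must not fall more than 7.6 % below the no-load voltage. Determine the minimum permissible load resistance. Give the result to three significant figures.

Output resistance R_th = R1‖R2 = (270 × 72.1)/342.1 = 56.90 kΩ.
The fractional drop is R_th/(R_th + R_L); requiring this ≤ 0.0760 gives R_L ≥ R_th(1/0.0760 − 1) = 56.90 × 12.16 = 692 kΩ.

R_L(min) ≈ 692 kΩ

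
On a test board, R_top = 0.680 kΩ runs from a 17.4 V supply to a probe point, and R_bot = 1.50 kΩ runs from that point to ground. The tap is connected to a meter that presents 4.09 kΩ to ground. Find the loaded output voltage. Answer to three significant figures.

V_out ≈ 10.7 V

The load sits in parallel with R_bot: R_bot‖R_L = (1500 × 4090) / (1500 + 4090) = 1097 Ω.
V_out = 17.4 × 1097 / (680 + 1097) = 17.4 × 1097/1777 = 10.7 V.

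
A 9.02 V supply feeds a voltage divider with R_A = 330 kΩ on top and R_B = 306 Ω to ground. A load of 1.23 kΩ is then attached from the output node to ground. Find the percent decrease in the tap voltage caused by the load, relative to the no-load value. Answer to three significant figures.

The divider's output (Thévenin) resistance is R_A‖R_B = 305.7 Ω.
Fractional drop under load = R_th/(R_th + R_L) = 305.7 / (305.7 + 1230) = 0.1991.
So the output falls by 19.9 %.

19.9 %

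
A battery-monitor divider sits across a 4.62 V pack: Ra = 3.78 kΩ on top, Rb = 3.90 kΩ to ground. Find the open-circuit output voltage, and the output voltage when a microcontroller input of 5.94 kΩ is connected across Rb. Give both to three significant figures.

Open-circuit: V = 4.62 × 3.90/(3.78 + 3.90) = 2.35 V.
With the load, Rb becomes Rb‖R_L = 2.354 kΩ, so V = 4.62 × 2.354/6.134 = 1.77 V.

Unloaded: 2.35 V; loaded: 1.77 V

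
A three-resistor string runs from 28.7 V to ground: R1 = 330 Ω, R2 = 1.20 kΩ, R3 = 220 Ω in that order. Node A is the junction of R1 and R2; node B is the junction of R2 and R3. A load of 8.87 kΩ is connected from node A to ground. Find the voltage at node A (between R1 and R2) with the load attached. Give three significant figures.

Below node A the series string R2+R3 = 1420 Ω sits in parallel with the 8870 Ω load: 1224 Ω.
V_A = 28.7 × 1224/(330 + 1224) = 22.6 V.

V ≈ 22.6 V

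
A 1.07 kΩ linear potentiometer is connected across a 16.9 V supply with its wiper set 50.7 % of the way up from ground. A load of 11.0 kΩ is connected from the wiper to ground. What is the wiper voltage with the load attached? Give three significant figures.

The wiper splits the pot into (1−α)R = 527.5 Ω above and αR = 542.5 Ω below.
Lower section ‖ load = 517.0 Ω.
V_wiper = 16.9 × 517.0/(527.5 + 517.0) = 8.36 V.

V ≈ 8.36 V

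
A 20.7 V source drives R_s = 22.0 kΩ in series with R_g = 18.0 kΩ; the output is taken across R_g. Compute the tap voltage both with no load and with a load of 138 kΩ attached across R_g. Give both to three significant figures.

Open-circuit: V = 20.7 × 18.0/(22.0 + 18.0) = 9.31 V.
With the load, R_g becomes R_g‖R_L = 15.92 kΩ, so V = 20.7 × 15.92/37.92 = 8.69 V.

Unloaded: 9.31 V; loaded: 8.69 V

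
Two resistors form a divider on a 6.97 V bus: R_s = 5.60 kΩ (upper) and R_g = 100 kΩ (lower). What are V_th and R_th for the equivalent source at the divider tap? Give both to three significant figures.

V_th is the open-circuit tap voltage: 6.97 × 100/(5.60 + 100) = 6.60 V.
With the supply zeroed, R_s and R_g appear in parallel from the tap: R_th = R_s‖R_g = (5.60 × 100)/105.6 = 5.30 kΩ.

V_th = 6.60 V, R_th = 5.30 kΩ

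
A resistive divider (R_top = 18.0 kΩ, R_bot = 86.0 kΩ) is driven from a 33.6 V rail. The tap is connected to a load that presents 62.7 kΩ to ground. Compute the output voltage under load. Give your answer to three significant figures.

V_out ≈ 22.5 V

The load sits in parallel with R_bot: R_bot‖R_L = (86.0 × 62.7) / (86.0 + 62.7) = 36.26 kΩ.
V_out = 33.6 × 36.26 / (18.0 + 36.26) = 33.6 × 36.26/54.26 = 22.5 V.
(Unloaded it would have been 27.8 V.)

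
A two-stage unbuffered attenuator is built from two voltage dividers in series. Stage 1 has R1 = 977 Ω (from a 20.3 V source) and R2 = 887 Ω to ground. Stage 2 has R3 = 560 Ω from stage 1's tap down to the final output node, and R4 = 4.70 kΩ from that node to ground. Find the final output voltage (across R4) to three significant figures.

Stage 2 presents R3+R4 = 5260 Ω as a load on stage 1's tap.
Stage 1's lower leg becomes R2‖(R3+R4) = 759.0 Ω, so V_mid = 20.3 × 759.0/1736 = 8.875 V.
Stage 2 is itself unloaded: V_out = V_mid × R4/(R3+R4) = 8.875 × 4700/5260 = 7.93 V.

V_out ≈ 7.93 V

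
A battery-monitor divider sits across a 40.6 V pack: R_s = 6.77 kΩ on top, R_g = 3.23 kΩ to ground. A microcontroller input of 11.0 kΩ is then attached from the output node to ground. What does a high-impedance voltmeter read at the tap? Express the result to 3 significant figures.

V_out ≈ 10.9 V

The load sits in parallel with R_g: R_g‖R_L = (3.23 × 11.0) / (3.23 + 11.0) = 2.497 kΩ.
V_out = 40.6 × 2.497 / (6.77 + 2.497) = 40.6 × 2.497/9.267 = 10.9 V.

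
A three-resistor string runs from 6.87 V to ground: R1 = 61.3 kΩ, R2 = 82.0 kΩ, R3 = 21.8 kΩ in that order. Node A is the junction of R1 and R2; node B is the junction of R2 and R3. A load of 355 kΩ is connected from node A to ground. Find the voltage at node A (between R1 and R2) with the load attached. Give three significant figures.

Below node A the series string R2+R3 = 103.8 kΩ sits in parallel with the 355 kΩ load: 80.32 kΩ.
V_A = 6.87 × 80.32/(61.3 + 80.32) = 3.90 V.

V ≈ 3.90 V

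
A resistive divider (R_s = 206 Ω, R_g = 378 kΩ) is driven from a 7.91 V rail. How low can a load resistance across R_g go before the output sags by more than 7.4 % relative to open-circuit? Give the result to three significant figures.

R_L(min) ≈ 2.58 kΩ

Output resistance R_th = R_s‖R_g = (206 × 378000)/378200 = 205.9 Ω.
The fractional drop is R_th/(R_th + R_L); requiring this ≤ 0.0740 gives R_L ≥ R_th(1/0.0740 − 1) = 205.9 × 12.51 = 2.58 kΩ.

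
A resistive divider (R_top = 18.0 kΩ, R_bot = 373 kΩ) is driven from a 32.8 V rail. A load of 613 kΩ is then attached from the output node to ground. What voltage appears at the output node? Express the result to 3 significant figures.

The load sits in parallel with R_bot: R_bot‖R_L = (373 × 613) / (373 + 613) = 231.9 kΩ.
V_out = 32.8 × 231.9 / (18.0 + 231.9) = 32.8 × 231.9/249.9 = 30.4 V.

V_out ≈ 30.4 V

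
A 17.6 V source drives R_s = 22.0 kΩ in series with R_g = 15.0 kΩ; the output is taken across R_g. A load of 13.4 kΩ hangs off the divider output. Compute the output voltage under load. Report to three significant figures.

The load sits in parallel with R_g: R_g‖R_L = (15.0 × 13.4) / (15.0 + 13.4) = 7.077 kΩ.
V_out = 17.6 × 7.077 / (22.0 + 7.077) = 17.6 × 7.077/29.08 = 4.28 V.

V_out ≈ 4.28 V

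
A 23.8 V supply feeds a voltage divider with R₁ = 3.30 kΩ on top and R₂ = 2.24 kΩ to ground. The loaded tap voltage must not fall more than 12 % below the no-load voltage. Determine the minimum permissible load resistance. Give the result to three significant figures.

Output resistance R_th = R₁‖R₂ = (3.30 × 2.24)/5.540 = 1.334 kΩ.
The fractional drop is R_th/(R_th + R_L); requiring this ≤ 0.120 gives R_L ≥ R_th(1/0.120 − 1) = 1.334 × 7.333 = 9.78 kΩ.

R_L(min) ≈ 9.78 kΩ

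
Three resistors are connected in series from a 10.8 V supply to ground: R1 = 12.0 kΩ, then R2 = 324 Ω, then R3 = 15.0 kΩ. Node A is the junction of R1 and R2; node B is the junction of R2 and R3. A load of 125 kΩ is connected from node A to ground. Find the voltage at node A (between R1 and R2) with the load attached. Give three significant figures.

V ≈ 5.75 V

Below node A the series string R2+R3 = 15320 Ω sits in parallel with the 125000 Ω load: 13650 Ω.
V_A = 10.8 × 13650/(12000 + 13650) = 5.75 V.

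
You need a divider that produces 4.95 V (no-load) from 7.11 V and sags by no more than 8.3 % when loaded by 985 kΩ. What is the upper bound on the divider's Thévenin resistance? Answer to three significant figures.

Loading drop = R_th/(R_th + R_L) ≤ 0.0830, so R_th ≤ R_L · ε/(1−ε) = 985 kΩ × 0.0830/0.9170 = 89.2 kΩ.

R_th ≤ 89.2 kΩ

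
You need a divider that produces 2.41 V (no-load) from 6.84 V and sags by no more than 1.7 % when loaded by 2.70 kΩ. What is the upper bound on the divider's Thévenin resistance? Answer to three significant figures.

Loading drop = R_th/(R_th + R_L) ≤ 0.0170, so R_th ≤ R_L · ε/(1−ε) = 2.70 kΩ × 0.0170/0.9830 = 46.7 Ω.

R_th ≤ 46.7 Ω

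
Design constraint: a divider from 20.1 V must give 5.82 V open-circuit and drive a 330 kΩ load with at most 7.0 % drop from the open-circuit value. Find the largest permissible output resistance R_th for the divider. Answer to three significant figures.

Loading drop = R_th/(R_th + R_L) ≤ 0.0700, so R_th ≤ R_L · ε/(1−ε) = 330 kΩ × 0.0700/0.9300 = 24.8 kΩ.

R_th ≤ 24.8 kΩ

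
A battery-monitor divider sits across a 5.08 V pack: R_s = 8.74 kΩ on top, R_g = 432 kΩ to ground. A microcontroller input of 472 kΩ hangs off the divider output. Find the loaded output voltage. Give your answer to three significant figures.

V_out ≈ 4.89 V

The load sits in parallel with R_g: R_g‖R_L = (432 × 472) / (432 + 472) = 225.6 kΩ.
V_out = 5.08 × 225.6 / (8.74 + 225.6) = 5.08 × 225.6/234.3 = 4.89 V.
(Unloaded it would have been 4.98 V.)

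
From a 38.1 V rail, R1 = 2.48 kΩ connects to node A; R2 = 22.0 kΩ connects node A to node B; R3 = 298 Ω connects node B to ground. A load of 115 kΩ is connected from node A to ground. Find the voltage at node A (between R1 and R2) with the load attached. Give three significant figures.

V ≈ 33.6 V

Below node A the series string R2+R3 = 22300 Ω sits in parallel with the 115000 Ω load: 18680 Ω.
V_A = 38.1 × 18680/(2480 + 18680) = 33.6 V.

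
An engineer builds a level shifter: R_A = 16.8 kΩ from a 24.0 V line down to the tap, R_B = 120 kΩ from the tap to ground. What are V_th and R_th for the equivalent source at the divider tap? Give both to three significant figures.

V_th is the open-circuit tap voltage: 24.0 × 120/(16.8 + 120) = 21.1 V.
With the supply zeroed, R_A and R_B appear in parallel from the tap: R_th = R_A‖R_B = (16.8 × 120)/136.8 = 14.7 kΩ.

V_th = 21.1 V, R_th = 14.7 kΩ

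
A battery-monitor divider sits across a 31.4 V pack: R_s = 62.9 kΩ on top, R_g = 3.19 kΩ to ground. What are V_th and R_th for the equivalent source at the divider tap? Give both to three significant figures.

V_th = 1.52 V, R_th = 3.04 kΩ

V_th is the open-circuit tap voltage: 31.4 × 3.19/(62.9 + 3.19) = 1.52 V.
With the supply zeroed, R_s and R_g appear in parallel from the tap: R_th = R_s‖R_g = (62.9 × 3.19)/66.09 = 3.04 kΩ.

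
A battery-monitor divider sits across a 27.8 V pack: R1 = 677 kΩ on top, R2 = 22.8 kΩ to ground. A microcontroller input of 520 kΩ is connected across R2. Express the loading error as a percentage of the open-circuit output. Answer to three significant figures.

The divider's output (Thévenin) resistance is R1‖R2 = 22.06 kΩ.
Fractional drop under load = R_th/(R_th + R_L) = 22.06 / (22.06 + 520) = 0.04069.
So the output falls by 4.07 %.

4.07 %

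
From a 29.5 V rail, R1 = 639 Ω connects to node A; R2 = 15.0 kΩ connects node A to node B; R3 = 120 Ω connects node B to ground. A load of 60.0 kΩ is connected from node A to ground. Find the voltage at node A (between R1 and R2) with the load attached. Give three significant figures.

Below node A the series string R2+R3 = 15120 Ω sits in parallel with the 60000 Ω load: 12080 Ω.
V_A = 29.5 × 12080/(639 + 12080) = 28.0 V.

V ≈ 28.0 V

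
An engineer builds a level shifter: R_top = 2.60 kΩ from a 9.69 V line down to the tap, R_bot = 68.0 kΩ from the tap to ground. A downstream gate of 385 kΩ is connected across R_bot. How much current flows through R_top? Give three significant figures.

I ≈ 0.160 mA

R_bot‖R_L = 57.79 kΩ, so the source sees R_top + R_bot‖R_L = 60.39 kΩ.
I = 9.69 V / 60.39 kΩ = 0.160 mA.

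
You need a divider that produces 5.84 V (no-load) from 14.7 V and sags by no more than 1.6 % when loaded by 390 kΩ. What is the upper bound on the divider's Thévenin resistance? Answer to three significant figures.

Loading drop = R_th/(R_th + R_L) ≤ 0.0160, so R_th ≤ R_L · ε/(1−ε) = 390 kΩ × 0.0160/0.9840 = 6.34 kΩ.

R_th ≤ 6.34 kΩ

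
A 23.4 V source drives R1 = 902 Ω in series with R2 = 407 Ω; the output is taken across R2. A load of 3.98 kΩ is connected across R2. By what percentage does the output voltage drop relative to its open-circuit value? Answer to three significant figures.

6.58 %

The divider's output (Thévenin) resistance is R1‖R2 = 280.5 Ω.
Fractional drop under load = R_th/(R_th + R_L) = 280.5 / (280.5 + 3980) = 0.06583.
So the output falls by 6.58 %.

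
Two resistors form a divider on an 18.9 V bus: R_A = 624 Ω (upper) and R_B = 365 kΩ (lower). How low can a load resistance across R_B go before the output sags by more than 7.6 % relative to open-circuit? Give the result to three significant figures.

R_L(min) ≈ 7.57 kΩ

Output resistance R_th = R_A‖R_B = (624 × 365000)/365600 = 622.9 Ω.
The fractional drop is R_th/(R_th + R_L); requiring this ≤ 0.0760 gives R_L ≥ R_th(1/0.0760 − 1) = 622.9 × 12.16 = 7.57 kΩ.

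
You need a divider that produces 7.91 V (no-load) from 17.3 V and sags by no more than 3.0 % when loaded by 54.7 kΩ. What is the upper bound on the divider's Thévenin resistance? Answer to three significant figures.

R_th ≤ 1.69 kΩ

Loading drop = R_th/(R_th + R_L) ≤ 0.0300, so R_th ≤ R_L · ε/(1−ε) = 54.7 kΩ × 0.0300/0.9700 = 1.69 kΩ.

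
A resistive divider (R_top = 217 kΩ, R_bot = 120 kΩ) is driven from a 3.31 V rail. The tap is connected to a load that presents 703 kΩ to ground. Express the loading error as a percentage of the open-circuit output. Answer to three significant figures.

The divider's output (Thévenin) resistance is R_top‖R_bot = 77.27 kΩ.
Fractional drop under load = R_th/(R_th + R_L) = 77.27 / (77.27 + 703) = 0.09903.
So the output falls by 9.90 %.

9.90 %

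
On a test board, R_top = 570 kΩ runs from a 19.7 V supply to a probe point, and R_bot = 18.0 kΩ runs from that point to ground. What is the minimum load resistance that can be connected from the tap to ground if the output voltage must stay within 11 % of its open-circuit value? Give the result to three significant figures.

Output resistance R_th = R_top‖R_bot = (570 × 18.0)/588.0 = 17.45 kΩ.
The fractional drop is R_th/(R_th + R_L); requiring this ≤ 0.110 gives R_L ≥ R_th(1/0.110 − 1) = 17.45 × 8.091 = 141 kΩ.

R_L(min) ≈ 141 kΩ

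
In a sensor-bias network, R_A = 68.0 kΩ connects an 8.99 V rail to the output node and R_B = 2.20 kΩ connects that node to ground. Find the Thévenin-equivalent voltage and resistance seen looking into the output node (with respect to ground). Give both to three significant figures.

V_th = 0.282 V, R_th = 2.13 kΩ

V_th is the open-circuit tap voltage: 8.99 × 2.20/(68.0 + 2.20) = 0.282 V.
With the supply zeroed, R_A and R_B appear in parallel from the tap: R_th = R_A‖R_B = (68.0 × 2.20)/70.20 = 2.13 kΩ.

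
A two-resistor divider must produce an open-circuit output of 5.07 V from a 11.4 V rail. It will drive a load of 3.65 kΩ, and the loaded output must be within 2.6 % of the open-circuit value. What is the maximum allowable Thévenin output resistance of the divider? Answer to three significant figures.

R_th ≤ 97.4 Ω

Loading drop = R_th/(R_th + R_L) ≤ 0.0260, so R_th ≤ R_L · ε/(1−ε) = 3.65 kΩ × 0.0260/0.9740 = 97.4 Ω.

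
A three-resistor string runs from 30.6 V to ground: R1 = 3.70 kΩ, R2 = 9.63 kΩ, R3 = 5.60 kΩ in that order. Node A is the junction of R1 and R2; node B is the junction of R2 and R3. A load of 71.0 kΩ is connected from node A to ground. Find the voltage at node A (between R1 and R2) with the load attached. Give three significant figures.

V ≈ 23.6 V

Below node A the series string R2+R3 = 15.23 kΩ sits in parallel with the 71.0 kΩ load: 12.54 kΩ.
V_A = 30.6 × 12.54/(3.70 + 12.54) = 23.6 V.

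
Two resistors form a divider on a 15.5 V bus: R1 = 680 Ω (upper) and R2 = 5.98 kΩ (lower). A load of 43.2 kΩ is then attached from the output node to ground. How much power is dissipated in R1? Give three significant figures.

P ≈ 4.64 mW

Total resistance from the source is R1 + (R2‖R_L) = 5933 Ω, so I = 15.5/5933 Ω = 2.613 mA.
P = I²·R1 = (2.613 mA)² × 680 Ω = 4.64 mW.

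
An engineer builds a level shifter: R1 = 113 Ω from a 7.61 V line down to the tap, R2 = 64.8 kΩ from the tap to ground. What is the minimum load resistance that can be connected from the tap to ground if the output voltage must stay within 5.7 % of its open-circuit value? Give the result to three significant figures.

R_L(min) ≈ 1.87 kΩ

Output resistance R_th = R1‖R2 = (113 × 64800)/64910 = 112.8 Ω.
The fractional drop is R_th/(R_th + R_L); requiring this ≤ 0.0570 gives R_L ≥ R_th(1/0.0570 − 1) = 112.8 × 16.54 = 1.87 kΩ.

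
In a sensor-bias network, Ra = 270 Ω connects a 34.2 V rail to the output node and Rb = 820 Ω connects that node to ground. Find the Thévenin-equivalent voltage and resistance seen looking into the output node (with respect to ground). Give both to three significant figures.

V_th = 25.7 V, R_th = 203 Ω

V_th is the open-circuit tap voltage: 34.2 × 820/(270 + 820) = 25.7 V.
With the supply zeroed, Ra and Rb appear in parallel from the tap: R_th = Ra‖Rb = (270 × 820)/1090 = 203 Ω.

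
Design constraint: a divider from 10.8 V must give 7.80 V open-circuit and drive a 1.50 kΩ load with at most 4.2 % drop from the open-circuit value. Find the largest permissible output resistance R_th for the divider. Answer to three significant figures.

R_th ≤ 65.8 Ω

Loading drop = R_th/(R_th + R_L) ≤ 0.0420, so R_th ≤ R_L · ε/(1−ε) = 1.50 kΩ × 0.0420/0.9580 = 65.8 Ω.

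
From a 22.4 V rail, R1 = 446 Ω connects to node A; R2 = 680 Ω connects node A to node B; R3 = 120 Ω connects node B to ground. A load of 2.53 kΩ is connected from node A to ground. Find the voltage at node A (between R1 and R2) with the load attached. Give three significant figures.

Below node A the series string R2+R3 = 800.0 Ω sits in parallel with the 2530 Ω load: 607.8 Ω.
V_A = 22.4 × 607.8/(446 + 607.8) = 12.9 V.

V ≈ 12.9 V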